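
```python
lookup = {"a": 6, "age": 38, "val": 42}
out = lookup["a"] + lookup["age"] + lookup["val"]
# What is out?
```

Trace:
`lookup = {"a": 6, "age": 38, "val": 42}` → lookup = {'a': 6, 'age': 38, 'val': 42}
`out = lookup["a"] + lookup["age"] + lookup["val"]` → out = 86
So out = 86

Answer: 86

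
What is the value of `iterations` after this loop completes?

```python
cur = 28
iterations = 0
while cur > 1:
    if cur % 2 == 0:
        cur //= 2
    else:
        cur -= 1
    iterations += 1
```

Steps to reduce 28 to 1
`iterations` takes the values: 0 → 1 → 2 → 3 → 4 → 5 → 6

Answer: 6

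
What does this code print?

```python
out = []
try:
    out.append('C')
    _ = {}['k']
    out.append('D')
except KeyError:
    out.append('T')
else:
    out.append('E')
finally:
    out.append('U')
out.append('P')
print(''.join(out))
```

Execution trace: 'C' (try body) → 'T' (except KeyError) → 'U' (finally) → 'P' (after the try/except). Output: CTUP

Answer: CTUP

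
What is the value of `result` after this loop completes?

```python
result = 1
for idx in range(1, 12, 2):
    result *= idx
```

Product of 1, 3, 5, ... up to 11
`result` takes the values: 1 → 3 → 15 → 105 → 945 → 10395

Answer: 10395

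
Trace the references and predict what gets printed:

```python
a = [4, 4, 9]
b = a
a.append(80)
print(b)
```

Key concept: basic list aliasing.
Step by step:
`a = [4, 4, 9]` → a = [4, 4, 9]
`b = a` → b = [4, 4, 9] (same object as a)
`a.append(80)` → a = [4, 4, 9, 80] (same object as b); b = [4, 4, 9, 80] (same object as a)
`print(b)` → prints [4, 4, 9, 80]

Answer: [4, 4, 9, 80]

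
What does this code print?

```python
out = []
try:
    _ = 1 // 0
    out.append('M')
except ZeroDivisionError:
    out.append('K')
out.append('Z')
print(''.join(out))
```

Execution trace: 'K' (except ZeroDivisionError) → 'Z' (after the try/except). Output: KZ

Answer: KZ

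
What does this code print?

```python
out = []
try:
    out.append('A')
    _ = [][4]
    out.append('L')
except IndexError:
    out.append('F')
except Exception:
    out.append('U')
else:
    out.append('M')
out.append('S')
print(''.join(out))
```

Execution trace: 'A' (try body) → 'F' (except IndexError) → 'S' (after the try/except). Output: AFS

Answer: AFS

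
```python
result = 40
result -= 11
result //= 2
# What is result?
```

Trace:
`result = 40` → result = 40
`result -= 11` → result = 29
`result //= 2` → result = 14
So result = 14

Answer: 14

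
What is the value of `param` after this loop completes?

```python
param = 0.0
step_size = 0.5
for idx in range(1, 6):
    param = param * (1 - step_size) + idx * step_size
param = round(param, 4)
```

Moving average with lr=0.5
`param` takes the values: 0.0 → 0.5 → 1.25 → 2.125 → 3.0625 → 4.03125 → 4.0312

Answer: 4.0312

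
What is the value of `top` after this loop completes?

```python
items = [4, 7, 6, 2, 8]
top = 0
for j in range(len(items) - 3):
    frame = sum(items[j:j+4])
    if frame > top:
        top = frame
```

Max sum of 4-element window in [4, 7, 6, 2, 8]
`top` takes the values: 0 → 19 → 23

Answer: 23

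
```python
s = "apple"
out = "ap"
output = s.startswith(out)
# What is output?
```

Trace:
`s = "apple"` → s = 'apple'
`out = "ap"` → out = 'ap'
`output = s.startswith(out)` → output = True
So output = True

Answer: True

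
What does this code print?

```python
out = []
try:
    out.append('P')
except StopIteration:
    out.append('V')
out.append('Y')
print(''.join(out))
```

Execution trace: 'P' (try body, no exception) → 'Y' (after the try/except). Output: PY

Answer: PY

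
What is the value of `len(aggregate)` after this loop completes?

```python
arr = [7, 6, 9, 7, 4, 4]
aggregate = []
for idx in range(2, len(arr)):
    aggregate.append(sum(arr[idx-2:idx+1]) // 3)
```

Number of 3-element averages
`aggregate` takes the values: [] → [7] → [7, 7] → [7, 7, 6] → [7, 7, 6, 5]
So `len(aggregate)` = 4

Answer: 4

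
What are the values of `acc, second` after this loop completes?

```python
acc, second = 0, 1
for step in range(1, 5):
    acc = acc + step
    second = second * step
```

Sum and factorial of 1 to 4
`acc, second` takes the values: (0, 1) → (1, 1) → (3, 1) → (3, 2) → (6, 2) → (6, 6) → (10, 6) → (10, 24)

Answer: 10, 24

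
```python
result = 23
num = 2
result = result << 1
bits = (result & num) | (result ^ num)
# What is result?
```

Trace:
`result = 23` → result = 23
`num = 2` → num = 2
`result = result << 1` → result = 46
`bits = (result & num) | (result ^ num)` → bits = 46
So result = 46

Answer: 46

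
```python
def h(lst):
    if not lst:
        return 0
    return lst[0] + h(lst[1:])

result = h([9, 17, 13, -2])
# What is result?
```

9 + 17 + 13 + (-2) + 0 = 37

Answer: 37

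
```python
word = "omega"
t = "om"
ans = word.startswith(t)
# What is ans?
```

Trace:
`word = "omega"` → word = 'omega'
`t = "om"` → t = 'om'
`ans = word.startswith(t)` → ans = True
So ans = True

Answer: True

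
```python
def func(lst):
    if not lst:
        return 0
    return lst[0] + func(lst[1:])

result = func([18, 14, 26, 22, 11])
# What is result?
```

18 + 14 + 26 + 22 + 11 + 0 = 91

Answer: 91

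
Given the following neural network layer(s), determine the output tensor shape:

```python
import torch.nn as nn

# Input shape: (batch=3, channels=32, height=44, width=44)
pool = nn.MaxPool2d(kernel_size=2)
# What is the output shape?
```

Input: (3, 32, 44, 44) -> Output: (3, 32, 22, 22)

Answer: (3, 32, 22, 22)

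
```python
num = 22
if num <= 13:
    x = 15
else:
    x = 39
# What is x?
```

Trace:
`num = 22` → num = 22
`if num <= 13: ...` → num <= 13 is False, take else branch → x = 39
So x = 39

Answer: 39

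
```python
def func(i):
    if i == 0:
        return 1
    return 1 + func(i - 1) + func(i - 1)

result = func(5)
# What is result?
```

func(i) = 1 + 2·func(i-1), func(0)=1. Closed form: (1+1)·2^5 - 1 = 63.

Answer: 63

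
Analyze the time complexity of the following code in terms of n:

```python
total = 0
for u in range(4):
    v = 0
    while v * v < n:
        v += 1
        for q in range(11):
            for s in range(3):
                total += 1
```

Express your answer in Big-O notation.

Each loop level contributes: 1 × √n × 1 × 1. Multiplying the contributions gives O(√n).

Answer: O(√n)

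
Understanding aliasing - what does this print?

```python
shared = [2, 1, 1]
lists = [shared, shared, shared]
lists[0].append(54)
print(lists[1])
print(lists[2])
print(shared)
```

Key concept: list of same reference.
Step by step:
`shared = [2, 1, 1]` → shared = [2, 1, 1]
`lists = [shared, shared, shared]` → lists = [[2, 1, 1], [2, 1, 1], [2, 1, 1]]
`lists[0].append(54)` → shared = [2, 1, 1, 54]; lists = [[2, 1, 1, 54], [2, 1, 1, 54], [2, 1, 1, 54]]
`print(lists[1])` → prints [2, 1, 1, 54]
`print(lists[2])` → prints [2, 1, 1, 54]
`print(shared)` → prints [2, 1, 1, 54]

Answer:
[2, 1, 1, 54]
[2, 1, 1, 54]
[2, 1, 1, 54]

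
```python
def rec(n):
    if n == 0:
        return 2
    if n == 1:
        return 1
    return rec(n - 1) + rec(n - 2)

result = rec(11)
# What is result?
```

Build up from base cases: rec(0)=2, rec(1)=1, rec(2)=3, rec(3)=4, rec(4)=7, rec(5)=11, rec(6)=18, ..., rec(11)=199

Answer: 199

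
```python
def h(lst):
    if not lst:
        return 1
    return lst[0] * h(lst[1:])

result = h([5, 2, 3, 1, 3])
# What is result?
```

Product over [5, 2, 3, 1, 3] = 5 * 2 * 3 * 1 * 3 = 90

Answer: 90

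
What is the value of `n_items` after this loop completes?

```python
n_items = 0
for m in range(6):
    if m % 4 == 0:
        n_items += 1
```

Count numbers divisible by 4 in range(6)
`n_items` takes the values: 0 → 1 → 2

Answer: 2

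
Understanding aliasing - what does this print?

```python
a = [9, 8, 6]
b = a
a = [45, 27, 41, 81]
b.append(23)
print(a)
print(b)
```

Key concept: rebinding vs mutation: a is rebound to a new list, b still points at the original.
Step by step:
`a = [9, 8, 6]` → a = [9, 8, 6]
`b = a` → b = [9, 8, 6] (same object as a)
`a = [45, 27, 41, 81]` → a = [45, 27, 41, 81]
`b.append(23)` → b = [9, 8, 6, 23]
`print(a)` → prints [45, 27, 41, 81]
`print(b)` → prints [9, 8, 6, 23]

Answer:
[45, 27, 41, 81]
[9, 8, 6, 23]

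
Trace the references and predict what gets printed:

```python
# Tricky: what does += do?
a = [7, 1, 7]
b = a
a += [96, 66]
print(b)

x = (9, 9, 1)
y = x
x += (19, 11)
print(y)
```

Key concept: += behavior differs for mutable vs immutable.
Step by step:
`a = [7, 1, 7]` → a = [7, 1, 7]
`b = a` → b = [7, 1, 7] (same object as a)
`a += [96, 66]` → a = [7, 1, 7, 96, 66] (same object as b); b = [7, 1, 7, 96, 66] (same object as a)
`print(b)` → prints [7, 1, 7, 96, 66]
`x = (9, 9, 1)` → x = (9, 9, 1)
`y = x` → y = (9, 9, 1)
`x += (19, 11)` → x = (9, 9, 1, 19, 11)
`print(y)` → prints (9, 9, 1)

Answer:
[7, 1, 7, 96, 66]
(9, 9, 1)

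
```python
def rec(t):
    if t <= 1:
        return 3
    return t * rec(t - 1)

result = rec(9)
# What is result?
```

rec(9) = 9 * 8 * 7 * 6 * 5 * 4 * 3 * 2 * 3 = 1088640

Answer: 1088640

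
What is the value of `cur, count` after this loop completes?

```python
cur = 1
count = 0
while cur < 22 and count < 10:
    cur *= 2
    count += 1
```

Double until >= 22 or 10 iterations
`cur, count` takes the values: (1, 0) → (2, 0) → (2, 1) → (4, 1) → (4, 2) → (8, 2) → (8, 3) → (16, 3) → (16, 4) → (32, 4) → (32, 5)

Answer: 32, 5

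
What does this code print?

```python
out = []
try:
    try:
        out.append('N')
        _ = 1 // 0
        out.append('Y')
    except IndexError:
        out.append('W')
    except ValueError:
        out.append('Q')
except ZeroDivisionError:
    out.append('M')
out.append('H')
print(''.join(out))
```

Execution trace: 'N' (inner try body) → 'M' (outer except ZeroDivisionError) → 'H' (after the try/except). Output: NMH

Answer: NMH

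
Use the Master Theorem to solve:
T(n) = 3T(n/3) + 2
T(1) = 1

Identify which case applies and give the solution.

a=3, b=3, f(n)=2. log_3(3) = 1. Since c=0 < 1, Case 1 applies: T(n) = Θ(n^log_b(a)) = O(n).

Answer: O(n) - Case 1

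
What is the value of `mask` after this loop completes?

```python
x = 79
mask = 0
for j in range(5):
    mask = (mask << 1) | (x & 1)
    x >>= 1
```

Reverse lowest 5 bits of 79
`mask` takes the values: 0 → 1 → 3 → 7 → 15 → 30

Answer: 30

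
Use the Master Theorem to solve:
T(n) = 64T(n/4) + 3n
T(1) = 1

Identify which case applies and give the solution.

a=64, b=4, f(n)=3n. log_4(64) = 3. Since c=1 < 3, Case 1 applies: T(n) = Θ(n^log_b(a)) = O(n^3).

Answer: O(n^3) - Case 1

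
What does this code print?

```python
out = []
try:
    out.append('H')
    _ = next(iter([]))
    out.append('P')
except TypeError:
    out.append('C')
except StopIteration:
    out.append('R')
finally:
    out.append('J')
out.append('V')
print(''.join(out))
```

Execution trace: 'H' (try body) → 'R' (except StopIteration) → 'J' (finally) → 'V' (after the try/except). Output: HRJV

Answer: HRJV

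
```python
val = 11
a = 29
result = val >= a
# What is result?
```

Trace:
`val = 11` → val = 11
`a = 29` → a = 29
`result = val >= a` → result = False
So result = False

Answer: False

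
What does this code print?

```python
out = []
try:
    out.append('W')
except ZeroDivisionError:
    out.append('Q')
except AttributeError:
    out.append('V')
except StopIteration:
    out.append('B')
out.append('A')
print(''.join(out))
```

Execution trace: 'W' (try body, no exception) → 'A' (after the try/except). Output: WA

Answer: WA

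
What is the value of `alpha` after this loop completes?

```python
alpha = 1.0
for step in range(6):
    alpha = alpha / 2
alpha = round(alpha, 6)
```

Halving LR 6 times: 1 / 2^6
`alpha` takes the values: 1.0 → 0.5 → 0.25 → 0.125 → 0.0625 → 0.03125 → 0.015625

Answer: 0.015625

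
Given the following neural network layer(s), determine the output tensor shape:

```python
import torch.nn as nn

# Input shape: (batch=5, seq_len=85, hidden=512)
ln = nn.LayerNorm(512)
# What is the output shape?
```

Input: (5, 85, 512) -> Output: (5, 85, 512)

Answer: (5, 85, 512)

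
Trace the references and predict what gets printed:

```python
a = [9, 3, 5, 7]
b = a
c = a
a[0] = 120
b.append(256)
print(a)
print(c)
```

Key concept: multiple aliases.
Step by step:
`a = [9, 3, 5, 7]` → a = [9, 3, 5, 7]
`b = a` → b = [9, 3, 5, 7] (same object as a)
`c = a` → c = [9, 3, 5, 7] (same object as a, b)
`a[0] = 120` → a = [120, 3, 5, 7] (same object as b, c); b = [120, 3, 5, 7] (same object as a, c); c = [120, 3, 5, 7] (same object as a, b)
`b.append(256)` → a = [120, 3, 5, 7, 256] (same object as b, c); b = [120, 3, 5, 7, 256] (same object as a, c); c = [120, 3, 5, 7, 256] (same object as a, b)
`print(a)` → prints [120, 3, 5, 7, 256]
`print(c)` → prints [120, 3, 5, 7, 256]

Answer:
[120, 3, 5, 7, 256]
[120, 3, 5, 7, 256]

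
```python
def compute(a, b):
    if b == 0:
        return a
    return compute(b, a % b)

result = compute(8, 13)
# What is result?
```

compute(8, 13) -> compute(13, 8) -> compute(8, 5) -> compute(5, 3) -> compute(3, 2) -> compute(2, 1) -> compute(1, 0) -> 1

Answer: 1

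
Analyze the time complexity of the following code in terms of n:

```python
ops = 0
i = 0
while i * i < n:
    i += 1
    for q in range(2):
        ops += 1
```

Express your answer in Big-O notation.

Each loop level contributes: √n × 1. Multiplying the contributions gives O(√n).

Answer: O(√n)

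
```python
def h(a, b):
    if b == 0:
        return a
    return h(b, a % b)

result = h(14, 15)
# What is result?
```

h(14, 15) -> h(15, 14) -> h(14, 1) -> h(1, 0) -> 1

Answer: 1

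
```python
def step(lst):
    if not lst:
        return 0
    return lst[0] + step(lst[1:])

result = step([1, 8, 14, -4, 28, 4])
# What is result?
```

1 + 8 + 14 + (-4) + 28 + 4 + 0 = 51

Answer: 51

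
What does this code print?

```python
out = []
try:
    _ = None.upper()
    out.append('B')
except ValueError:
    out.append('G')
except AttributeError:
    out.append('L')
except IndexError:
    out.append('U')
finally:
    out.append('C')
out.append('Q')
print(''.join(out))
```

Execution trace: 'L' (except AttributeError) → 'C' (finally) → 'Q' (after the try/except). Output: LCQ

Answer: LCQ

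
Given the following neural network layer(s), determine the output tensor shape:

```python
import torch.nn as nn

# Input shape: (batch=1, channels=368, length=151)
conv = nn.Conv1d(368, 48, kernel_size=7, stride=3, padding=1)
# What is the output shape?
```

Input: (1, 368, 151) -> Output: (1, 48, 49)

Answer: (1, 48, 49)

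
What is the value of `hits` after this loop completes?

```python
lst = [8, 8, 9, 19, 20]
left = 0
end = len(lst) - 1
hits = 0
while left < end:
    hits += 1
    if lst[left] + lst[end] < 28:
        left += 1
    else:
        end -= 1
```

Steps to find pair summing to 28
`hits` takes the values: 0 → 1 → 2 → 3 → 4

Answer: 4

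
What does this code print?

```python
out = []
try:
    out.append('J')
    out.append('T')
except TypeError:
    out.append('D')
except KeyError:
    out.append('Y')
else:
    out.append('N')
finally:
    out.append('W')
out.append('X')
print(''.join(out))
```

Execution trace: 'J' (try body) → 'T' (try body, no exception) → 'N' (else) → 'W' (finally) → 'X' (after the try/except). Output: JTNWX

Answer: JTNWX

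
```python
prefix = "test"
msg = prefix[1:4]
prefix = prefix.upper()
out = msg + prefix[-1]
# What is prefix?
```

Trace:
`prefix = "test"` → prefix = 'test'
`msg = prefix[1:4]` → msg = 'est'
`prefix = prefix.upper()` → prefix = 'TEST'
`out = msg + prefix[-1]` → out = 'estT'
So prefix = 'TEST'

Answer: 'TEST'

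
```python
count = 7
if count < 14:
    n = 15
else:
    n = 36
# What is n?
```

Trace:
`count = 7` → count = 7
`if count < 14: ...` → count < 14 is True → n = 15
So n = 15

Answer: 15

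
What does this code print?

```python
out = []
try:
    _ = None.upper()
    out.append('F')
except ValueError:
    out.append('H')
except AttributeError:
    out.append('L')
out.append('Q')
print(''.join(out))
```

Execution trace: 'L' (except AttributeError) → 'Q' (after the try/except). Output: LQ

Answer: LQ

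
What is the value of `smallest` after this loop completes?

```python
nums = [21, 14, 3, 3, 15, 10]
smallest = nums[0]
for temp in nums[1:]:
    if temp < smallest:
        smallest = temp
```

Minimum of [21, 14, 3, 3, 15, 10]
`smallest` takes the values: 21 → 14 → 3

Answer: 3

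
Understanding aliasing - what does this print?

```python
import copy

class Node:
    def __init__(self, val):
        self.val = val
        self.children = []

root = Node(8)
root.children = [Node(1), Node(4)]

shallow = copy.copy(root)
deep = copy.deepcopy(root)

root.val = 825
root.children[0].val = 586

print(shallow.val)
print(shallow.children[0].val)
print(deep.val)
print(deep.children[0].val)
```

Key concept: deep copy with custom objects.
Step by step:
`root = Node(8)` → root = Node(val=8, children=[])
`root.children = [Node(1), Node(4)]` → root = Node(val=8, children=[Node(val=1, children=[]), Node(val=4, children=[])])
`shallow = copy.copy(root)` → shallow = Node(val=8, children=[Node(val=1, children=[]), Node(val=4, children=[])])
`deep = copy.deepcopy(root)` → deep = Node(val=8, children=[Node(val=1, children=[]), Node(val=4, children=[])])
`root.val = 825` → root = Node(val=825, children=[Node(val=1, children=[]), Node(val=4, children=[])])
`root.children[0].val = 586` → root = Node(val=825, children=[Node(val=586, children=[]), Node(val=4, children=[])]); shallow = Node(val=8, children=[Node(val=586, children=[]), Node(val=4, children=[])])
`print(shallow.val)` → prints 8
`print(shallow.children[0].val)` → prints 586
`print(deep.val)` → prints 8
`print(deep.children[0].val)` → prints 1

Answer:
8
586
8
1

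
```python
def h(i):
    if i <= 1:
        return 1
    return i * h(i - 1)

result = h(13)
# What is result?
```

h(13) = 13 * 12 * 11 * 10 * 9 * 8 * 7 * 6 * 5 * 4 * 3 * 2 * 1 = 6227020800

Answer: 6227020800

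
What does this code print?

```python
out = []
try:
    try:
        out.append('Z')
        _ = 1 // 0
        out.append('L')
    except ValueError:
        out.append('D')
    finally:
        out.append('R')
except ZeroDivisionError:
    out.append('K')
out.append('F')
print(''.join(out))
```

Execution trace: 'Z' (try body) → 'R' (finally) → 'K' (outer except ZeroDivisionError) → 'F' (after the try/except). Output: ZRKF

Answer: ZRKF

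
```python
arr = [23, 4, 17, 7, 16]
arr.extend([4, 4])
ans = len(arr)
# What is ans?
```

Trace:
`arr = [23, 4, 17, 7, 16]` → arr = [23, 4, 17, 7, 16]
`arr.extend([4, 4])` → arr = [23, 4, 17, 7, 16, 4, 4]
`ans = len(arr)` → ans = 7
So ans = 7

Answer: 7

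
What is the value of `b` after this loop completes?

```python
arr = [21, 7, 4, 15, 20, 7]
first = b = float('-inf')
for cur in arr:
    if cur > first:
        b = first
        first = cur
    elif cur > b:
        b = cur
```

Second largest (with repeats) in [21, 7, 4, 15, 20, 7]
`b` takes the values: -inf → 7 → 15 → 20

Answer: 20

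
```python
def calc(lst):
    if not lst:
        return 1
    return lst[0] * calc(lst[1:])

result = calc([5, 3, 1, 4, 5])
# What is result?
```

Product over [5, 3, 1, 4, 5] = 5 * 3 * 1 * 4 * 5 = 300

Answer: 300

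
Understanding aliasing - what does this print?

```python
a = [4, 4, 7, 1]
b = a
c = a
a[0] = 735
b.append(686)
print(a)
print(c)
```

Key concept: multiple aliases.
Step by step:
`a = [4, 4, 7, 1]` → a = [4, 4, 7, 1]
`b = a` → b = [4, 4, 7, 1] (same object as a)
`c = a` → c = [4, 4, 7, 1] (same object as a, b)
`a[0] = 735` → a = [735, 4, 7, 1] (same object as b, c); b = [735, 4, 7, 1] (same object as a, c); c = [735, 4, 7, 1] (same object as a, b)
`b.append(686)` → a = [735, 4, 7, 1, 686] (same object as b, c); b = [735, 4, 7, 1, 686] (same object as a, c); c = [735, 4, 7, 1, 686] (same object as a, b)
`print(a)` → prints [735, 4, 7, 1, 686]
`print(c)` → prints [735, 4, 7, 1, 686]

Answer:
[735, 4, 7, 1, 686]
[735, 4, 7, 1, 686]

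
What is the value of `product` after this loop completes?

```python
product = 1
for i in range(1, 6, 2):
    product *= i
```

Product of 1, 3, 5, ... up to 5
`product` takes the values: 1 → 3 → 15

Answer: 15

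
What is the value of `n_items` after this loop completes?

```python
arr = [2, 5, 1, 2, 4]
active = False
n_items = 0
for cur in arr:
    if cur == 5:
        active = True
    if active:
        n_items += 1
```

Count elements after first 5 in [2, 5, 1, 2, 4]
`n_items` takes the values: 0 → 1 → 2 → 3 → 4

Answer: 4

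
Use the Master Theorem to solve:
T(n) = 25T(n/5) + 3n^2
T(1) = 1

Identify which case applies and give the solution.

a=25, b=5, f(n)=3n^2. log_5(25) = 2. Since c=2 = 2, Case 2 applies: T(n) = Θ(n^log_b(a) · log n) = O(n^2 log n).

Answer: O(n^2 log n) - Case 2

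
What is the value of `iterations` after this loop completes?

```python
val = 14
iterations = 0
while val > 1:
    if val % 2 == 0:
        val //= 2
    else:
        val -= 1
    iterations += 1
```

Steps to reduce 14 to 1
`iterations` takes the values: 0 → 1 → 2 → 3 → 4 → 5

Answer: 5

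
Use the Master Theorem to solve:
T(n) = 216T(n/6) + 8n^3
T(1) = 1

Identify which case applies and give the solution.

a=216, b=6, f(n)=8n^3. log_6(216) = 3. Since c=3 = 3, Case 2 applies: T(n) = Θ(n^log_b(a) · log n) = O(n^3 log n).

Answer: O(n^3 log n) - Case 2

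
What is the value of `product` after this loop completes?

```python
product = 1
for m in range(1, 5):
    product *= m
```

4! = 24
`product` takes the values: 1 → 2 → 6 → 24

Answer: 24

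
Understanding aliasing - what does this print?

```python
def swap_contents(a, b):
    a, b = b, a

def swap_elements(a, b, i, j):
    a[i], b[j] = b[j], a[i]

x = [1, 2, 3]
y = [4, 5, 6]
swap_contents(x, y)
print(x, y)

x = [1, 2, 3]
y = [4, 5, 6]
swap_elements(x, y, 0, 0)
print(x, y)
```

Key concept: parameter rebinding vs mutation.
Step by step:
`x = [1, 2, 3]` → x = [1, 2, 3]
`y = [4, 5, 6]` → y = [4, 5, 6]
`swap_contents(x, y)` → no visible change to tracked variables
`print(x, y)` → prints [1, 2, 3] [4, 5, 6]
`x = [1, 2, 3]` → x = [1, 2, 3]
`y = [4, 5, 6]` → y = [4, 5, 6]
`swap_elements(x, y, 0, 0)` → x = [4, 2, 3]; y = [1, 5, 6]
`print(x, y)` → prints [4, 2, 3] [1, 5, 6]

Answer:
[1, 2, 3] [4, 5, 6]
[4, 2, 3] [1, 5, 6]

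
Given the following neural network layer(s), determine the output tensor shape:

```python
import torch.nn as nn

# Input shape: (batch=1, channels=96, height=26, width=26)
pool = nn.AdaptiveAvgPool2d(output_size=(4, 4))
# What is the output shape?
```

Input: (1, 96, 26, 26) -> Output: (1, 96, 4, 4)

Answer: (1, 96, 4, 4)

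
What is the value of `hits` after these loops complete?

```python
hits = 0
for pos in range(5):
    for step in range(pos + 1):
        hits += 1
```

Triangle: 1 + 2 + ... + 5
`hits` takes the values: 0 → 1 → 2 → 3 → 4 → 5 → 6 → 7 → 8 → 9 → 10 → 11 → 12 → 13 → 14 → 15

Answer: 15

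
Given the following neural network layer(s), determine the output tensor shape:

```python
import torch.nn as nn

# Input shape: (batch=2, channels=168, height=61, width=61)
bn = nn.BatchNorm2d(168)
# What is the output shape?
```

Input: (2, 168, 61, 61) -> Output: (2, 168, 61, 61)

Answer: (2, 168, 61, 61)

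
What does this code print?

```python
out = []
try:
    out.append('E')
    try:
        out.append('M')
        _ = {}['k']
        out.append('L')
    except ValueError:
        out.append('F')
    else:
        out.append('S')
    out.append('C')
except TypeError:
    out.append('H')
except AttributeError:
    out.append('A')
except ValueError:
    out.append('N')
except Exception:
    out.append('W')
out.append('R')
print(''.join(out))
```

Execution trace: 'E' (try body) → 'M' (inner try body) → 'W' (except Exception) → 'R' (after the try/except). Output: EMWR

Answer: EMWR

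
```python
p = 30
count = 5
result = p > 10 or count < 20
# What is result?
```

Trace:
`p = 30` → p = 30
`count = 5` → count = 5
`result = p > 10 or count < 20` → result = True
So result = True

Answer: True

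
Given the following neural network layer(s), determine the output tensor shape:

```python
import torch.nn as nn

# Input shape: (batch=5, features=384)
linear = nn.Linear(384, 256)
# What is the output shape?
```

Input: (5, 384) -> Output: (5, 256)

Answer: (5, 256)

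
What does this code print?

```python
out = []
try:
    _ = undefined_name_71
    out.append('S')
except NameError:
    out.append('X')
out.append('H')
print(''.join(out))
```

Execution trace: 'X' (except NameError) → 'H' (after the try/except). Output: XH

Answer: XH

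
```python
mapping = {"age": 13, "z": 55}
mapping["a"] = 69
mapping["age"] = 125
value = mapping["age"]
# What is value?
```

Trace:
`mapping = {"age": 13, "z": 55}` → mapping = {'age': 13, 'z': 55}
`mapping["a"] = 69` → mapping = {'age': 13, 'z': 55, 'a': 69}
`mapping["age"] = 125` → mapping = {'age': 125, 'z': 55, 'a': 69}
`value = mapping["age"]` → value = 125
So value = 125

Answer: 125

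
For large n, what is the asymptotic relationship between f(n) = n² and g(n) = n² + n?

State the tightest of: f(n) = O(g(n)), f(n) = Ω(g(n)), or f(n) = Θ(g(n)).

n² vs n² + n: f(n) = Θ(g(n)) — they are asymptotically equivalent (lower-order n term is dominated).

Answer: f(n) = Θ(g(n)) — they are asymptotically equivalent (lower-order n term is dominated).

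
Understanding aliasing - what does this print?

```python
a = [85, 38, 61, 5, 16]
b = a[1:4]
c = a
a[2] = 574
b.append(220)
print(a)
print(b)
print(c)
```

Key concept: slice vs alias.
Step by step:
`a = [85, 38, 61, 5, 16]` → a = [85, 38, 61, 5, 16]
`b = a[1:4]` → b = [38, 61, 5]
`c = a` → c = [85, 38, 61, 5, 16] (same object as a)
`a[2] = 574` → a = [85, 38, 574, 5, 16] (same object as c); c = [85, 38, 574, 5, 16] (same object as a)
`b.append(220)` → b = [38, 61, 5, 220]
`print(a)` → prints [85, 38, 574, 5, 16]
`print(b)` → prints [38, 61, 5, 220]
`print(c)` → prints [85, 38, 574, 5, 16]

Answer:
[85, 38, 574, 5, 16]
[38, 61, 5, 220]
[85, 38, 574, 5, 16]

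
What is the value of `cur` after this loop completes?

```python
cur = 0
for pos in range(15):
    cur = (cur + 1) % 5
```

Increment mod 5, 15 times = 0
`cur` takes the values: 0 → 1 → 2 → 3 → 4 → 0 → 1 → 2 → 3 → 4 → 0 → 1 → 2 → 3 → 4 → 0

Answer: 0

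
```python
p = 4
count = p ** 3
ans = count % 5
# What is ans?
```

Trace:
`p = 4` → p = 4
`count = p ** 3` → count = 64
`ans = count % 5` → ans = 4
So ans = 4

Answer: 4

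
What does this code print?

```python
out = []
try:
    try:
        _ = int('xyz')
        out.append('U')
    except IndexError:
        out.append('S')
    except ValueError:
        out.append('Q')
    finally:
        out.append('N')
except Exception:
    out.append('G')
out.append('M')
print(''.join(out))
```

Execution trace: 'Q' (inner except ValueError) → 'N' (inner finally) → 'M' (after the try/except). Output: QNM

Answer: QNM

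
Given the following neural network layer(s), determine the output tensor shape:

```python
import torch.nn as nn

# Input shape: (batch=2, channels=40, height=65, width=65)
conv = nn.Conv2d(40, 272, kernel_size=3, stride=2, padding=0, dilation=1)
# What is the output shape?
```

Input: (2, 40, 65, 65) -> Output: (2, 272, 32, 32)

Answer: (2, 272, 32, 32)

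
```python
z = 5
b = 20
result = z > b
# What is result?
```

Trace:
`z = 5` → z = 5
`b = 20` → b = 20
`result = z > b` → result = False
So result = False

Answer: False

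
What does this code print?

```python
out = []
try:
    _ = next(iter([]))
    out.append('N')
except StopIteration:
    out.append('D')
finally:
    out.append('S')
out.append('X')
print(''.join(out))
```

Execution trace: 'D' (except StopIteration) → 'S' (finally) → 'X' (after the try/except). Output: DSX

Answer: DSX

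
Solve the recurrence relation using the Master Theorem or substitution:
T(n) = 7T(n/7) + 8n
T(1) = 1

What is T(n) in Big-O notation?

By Master Theorem: a=7, b=7, f(n)=8n. Since log_7(7) = 1 and f(n) = Θ(n^1), Case 2 applies. T(n) = O(n log n).

Answer: O(n log n)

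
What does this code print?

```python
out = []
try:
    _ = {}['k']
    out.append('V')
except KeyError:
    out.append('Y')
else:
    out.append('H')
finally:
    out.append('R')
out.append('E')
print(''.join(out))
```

Execution trace: 'Y' (except KeyError) → 'R' (finally) → 'E' (after the try/except). Output: YRE

Answer: YRE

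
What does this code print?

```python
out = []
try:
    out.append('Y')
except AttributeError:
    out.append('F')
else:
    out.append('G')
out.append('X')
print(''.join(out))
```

Execution trace: 'Y' (try body, no exception) → 'G' (else) → 'X' (after the try/except). Output: YGX

Answer: YGX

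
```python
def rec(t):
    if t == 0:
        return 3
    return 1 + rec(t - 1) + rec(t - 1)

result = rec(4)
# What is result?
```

rec(t) = 1 + 2·rec(t-1), rec(0)=3. Closed form: (3+1)·2^4 - 1 = 63.

Answer: 63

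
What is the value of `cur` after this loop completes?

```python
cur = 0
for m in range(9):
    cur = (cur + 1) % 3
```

Increment mod 3, 9 times = 0
`cur` takes the values: 0 → 1 → 2 → 0 → 1 → 2 → 0 → 1 → 2 → 0

Answer: 0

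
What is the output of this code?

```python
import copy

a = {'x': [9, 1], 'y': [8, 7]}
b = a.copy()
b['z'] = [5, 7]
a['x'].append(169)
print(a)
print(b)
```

Key concept: shallow copy of dict with mutable values.
Step by step:
`a = {'x': [9, 1], 'y': [8, 7]}` → a = {'x': [9, 1], 'y': [8, 7]}
`b = a.copy()` → b = {'x': [9, 1], 'y': [8, 7]}
`b['z'] = [5, 7]` → b = {'x': [9, 1], 'y': [8, 7], 'z': [5, 7]}
`a['x'].append(169)` → a = {'x': [9, 1, 169], 'y': [8, 7]}; b = {'x': [9, 1, 169], 'y': [8, 7], 'z': [5, 7]}
`print(a)` → prints {'x': [9, 1, 169], 'y': [8, 7]}
`print(b)` → prints {'x': [9, 1, 169], 'y': [8, 7], 'z': [5, 7]}

Answer:
{'x': [9, 1, 169], 'y': [8, 7]}
{'x': [9, 1, 169], 'y': [8, 7], 'z': [5, 7]}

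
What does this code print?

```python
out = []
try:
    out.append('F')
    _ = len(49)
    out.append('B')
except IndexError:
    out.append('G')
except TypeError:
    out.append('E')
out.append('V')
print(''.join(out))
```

Execution trace: 'F' (try body) → 'E' (except TypeError) → 'V' (after the try/except). Output: FEV

Answer: FEV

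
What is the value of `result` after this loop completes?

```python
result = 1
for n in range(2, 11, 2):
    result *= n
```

Product of even numbers 2 to 10
`result` takes the values: 1 → 2 → 8 → 48 → 384 → 3840

Answer: 3840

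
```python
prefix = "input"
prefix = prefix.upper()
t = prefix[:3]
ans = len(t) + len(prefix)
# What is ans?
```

Trace:
`prefix = "input"` → prefix = 'input'
`prefix = prefix.upper()` → prefix = 'INPUT'
`t = prefix[:3]` → t = 'INP'
`ans = len(t) + len(prefix)` → ans = 8
So ans = 8

Answer: 8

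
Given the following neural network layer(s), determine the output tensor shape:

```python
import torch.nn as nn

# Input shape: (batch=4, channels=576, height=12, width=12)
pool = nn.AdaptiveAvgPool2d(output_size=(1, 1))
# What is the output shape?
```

Input: (4, 576, 12, 12) -> Output: (4, 576, 1, 1)

Answer: (4, 576, 1, 1)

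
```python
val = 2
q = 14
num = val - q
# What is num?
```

Trace:
`val = 2` → val = 2
`q = 14` → q = 14
`num = val - q` → num = -12
So num = -12

Answer: -12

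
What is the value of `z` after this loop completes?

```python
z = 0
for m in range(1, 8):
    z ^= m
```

XOR of 1 to 7
`z` takes the values: 0 → 1 → 3 → 0 → 4 → 1 → 7 → 0

Answer: 0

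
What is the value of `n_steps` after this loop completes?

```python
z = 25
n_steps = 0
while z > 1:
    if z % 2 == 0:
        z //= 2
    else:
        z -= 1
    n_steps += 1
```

Steps to reduce 25 to 1
`n_steps` takes the values: 0 → 1 → 2 → 3 → 4 → 5 → 6

Answer: 6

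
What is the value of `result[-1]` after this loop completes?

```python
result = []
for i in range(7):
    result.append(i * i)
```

Last element of squares 0 to 6
`result` takes the values: [] → [0] → [0, 1] → [0, 1, 4] → [0, 1, 4, 9] → [0, 1, 4, 9, 16] → [0, 1, 4, 9, 16, 25] → [0, 1, 4, 9, 16, 25, 36]
So `result[-1]` = 36

Answer: 36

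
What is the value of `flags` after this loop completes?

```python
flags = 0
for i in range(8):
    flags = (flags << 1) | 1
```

Build 8 consecutive 1-bits: 0b11111111
`flags` takes the values: 0 → 1 → 3 → 7 → 15 → 31 → 63 → 127 → 255

Answer: 255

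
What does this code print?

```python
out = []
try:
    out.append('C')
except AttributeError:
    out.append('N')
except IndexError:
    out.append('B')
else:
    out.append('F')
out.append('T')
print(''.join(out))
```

Execution trace: 'C' (try body, no exception) → 'F' (else) → 'T' (after the try/except). Output: CFT

Answer: CFT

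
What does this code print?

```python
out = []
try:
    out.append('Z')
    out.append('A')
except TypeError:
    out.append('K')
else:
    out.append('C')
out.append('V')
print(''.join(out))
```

Execution trace: 'Z' (try body) → 'A' (try body, no exception) → 'C' (else) → 'V' (after the try/except). Output: ZACV

Answer: ZACV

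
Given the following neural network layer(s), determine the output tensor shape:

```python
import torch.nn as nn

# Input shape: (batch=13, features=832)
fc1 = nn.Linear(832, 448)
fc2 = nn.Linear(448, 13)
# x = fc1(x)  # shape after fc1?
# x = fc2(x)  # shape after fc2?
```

Input: (13, 832) -> after fc1: (13, 448) -> Output: (13, 13)

Answer: (13, 13)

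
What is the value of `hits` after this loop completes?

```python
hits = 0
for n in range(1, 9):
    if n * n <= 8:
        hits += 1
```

Count numbers where n² ≤ 8
`hits` takes the values: 0 → 1 → 2

Answer: 2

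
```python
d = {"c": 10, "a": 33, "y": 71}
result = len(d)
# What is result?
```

Trace:
`d = {"c": 10, "a": 33, "y": 71}` → d = {'c': 10, 'a': 33, 'y': 71}
`result = len(d)` → result = 3
So result = 3

Answer: 3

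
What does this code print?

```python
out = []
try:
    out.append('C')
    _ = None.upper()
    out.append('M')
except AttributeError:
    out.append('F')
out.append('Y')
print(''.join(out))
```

Execution trace: 'C' (try body) → 'F' (except AttributeError) → 'Y' (after the try/except). Output: CFY

Answer: CFY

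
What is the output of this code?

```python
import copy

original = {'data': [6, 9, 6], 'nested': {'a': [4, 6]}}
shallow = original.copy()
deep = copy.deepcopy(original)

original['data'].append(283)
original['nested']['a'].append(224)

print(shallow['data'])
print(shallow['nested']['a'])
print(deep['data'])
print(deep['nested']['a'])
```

Key concept: comparing shallow vs deep copy.
Step by step:
`original = {'data': [6, 9, 6], 'nested': {'a': [4, 6]}}` → original = {'data': [6, 9, 6], 'nested': {'a': [4, 6]}}
`shallow = original.copy()` → shallow = {'data': [6, 9, 6], 'nested': {'a': [4, 6]}}
`deep = copy.deepcopy(original)` → deep = {'data': [6, 9, 6], 'nested': {'a': [4, 6]}}
`original['data'].append(283)` → original = {'data': [6, 9, 6, 283], 'nested': {'a': [4, 6]}}; shallow = {'data': [6, 9, 6, 283], 'nested': {'a': [4, 6]}}
`original['nested']['a'].append(224)` → original = {'data': [6, 9, 6, 283], 'nested': {'a': [4, 6, 224]}}; shallow = {'data': [6, 9, 6, 283], 'nested': {'a': [4, 6, 224]}}
`print(shallow['data'])` → prints [6, 9, 6, 283]
`print(shallow['nested']['a'])` → prints [4, 6, 224]
`print(deep['data'])` → prints [6, 9, 6]
`print(deep['nested']['a'])` → prints [4, 6]

Answer:
[6, 9, 6, 283]
[4, 6, 224]
[6, 9, 6]
[4, 6]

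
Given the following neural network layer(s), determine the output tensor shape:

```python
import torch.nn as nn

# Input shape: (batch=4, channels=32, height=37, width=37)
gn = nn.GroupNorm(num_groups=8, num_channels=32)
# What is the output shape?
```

Input: (4, 32, 37, 37) -> Output: (4, 32, 37, 37)

Answer: (4, 32, 37, 37)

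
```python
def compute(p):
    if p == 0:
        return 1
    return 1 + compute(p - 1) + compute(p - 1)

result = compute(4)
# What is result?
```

compute(p) = 1 + 2·compute(p-1), compute(0)=1. Closed form: (1+1)·2^4 - 1 = 31.

Answer: 31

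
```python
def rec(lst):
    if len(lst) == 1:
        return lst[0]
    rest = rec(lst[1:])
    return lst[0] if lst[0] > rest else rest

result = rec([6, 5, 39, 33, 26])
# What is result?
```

Recursive max over [6, 5, 39, 33, 26] = 39

Answer: 39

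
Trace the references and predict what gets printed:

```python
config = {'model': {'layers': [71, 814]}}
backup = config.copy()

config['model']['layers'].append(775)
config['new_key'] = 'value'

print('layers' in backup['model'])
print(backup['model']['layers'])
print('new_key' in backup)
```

Key concept: shallow copy gotcha with nested dict.
Step by step:
`config = {'model': {'layers': [71, 814]}}` → config = {'model': {'layers': [71, 814]}}
`backup = config.copy()` → backup = {'model': {'layers': [71, 814]}}
`config['model']['layers'].append(775)` → config = {'model': {'layers': [71, 814, 775]}}; backup = {'model': {'layers': [71, 814, 775]}}
`config['new_key'] = 'value'` → config = {'model': {'layers': [71, 814, 775]}, 'new_key': 'value'}
`print('layers' in backup['model'])` → prints True
`print(backup['model']['layers'])` → prints [71, 814, 775]
`print('new_key' in backup)` → prints False

Answer:
True
[71, 814, 775]
False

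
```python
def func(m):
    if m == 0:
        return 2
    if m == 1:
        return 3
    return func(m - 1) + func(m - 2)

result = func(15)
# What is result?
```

Build up from base cases: func(0)=2, func(1)=3, func(2)=5, func(3)=8, func(4)=13, func(5)=21, func(6)=34, ..., func(15)=2584

Answer: 2584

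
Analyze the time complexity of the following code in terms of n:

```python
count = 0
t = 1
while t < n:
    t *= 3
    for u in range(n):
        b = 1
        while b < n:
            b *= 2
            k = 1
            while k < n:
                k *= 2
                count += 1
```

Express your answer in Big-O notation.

Each loop level contributes: log n × n × log n × log n. Multiplying the contributions gives O(n log^3 n).

Answer: O(n log^3 n)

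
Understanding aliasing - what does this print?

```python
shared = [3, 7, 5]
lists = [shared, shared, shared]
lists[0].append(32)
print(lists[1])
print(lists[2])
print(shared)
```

Key concept: list of same reference.
Step by step:
`shared = [3, 7, 5]` → shared = [3, 7, 5]
`lists = [shared, shared, shared]` → lists = [[3, 7, 5], [3, 7, 5], [3, 7, 5]]
`lists[0].append(32)` → shared = [3, 7, 5, 32]; lists = [[3, 7, 5, 32], [3, 7, 5, 32], [3, 7, 5, 32]]
`print(lists[1])` → prints [3, 7, 5, 32]
`print(lists[2])` → prints [3, 7, 5, 32]
`print(shared)` → prints [3, 7, 5, 32]

Answer:
[3, 7, 5, 32]
[3, 7, 5, 32]
[3, 7, 5, 32]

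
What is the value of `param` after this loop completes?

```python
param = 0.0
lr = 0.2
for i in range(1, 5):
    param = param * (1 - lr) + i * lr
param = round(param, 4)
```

Moving average with lr=0.2
`param` takes the values: 0.0 → 0.2 → 0.56 → 1.048 → 1.6384

Answer: 1.6384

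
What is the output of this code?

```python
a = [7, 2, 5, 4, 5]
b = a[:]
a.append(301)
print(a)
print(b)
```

Key concept: slice [:] creates copy.
Step by step:
`a = [7, 2, 5, 4, 5]` → a = [7, 2, 5, 4, 5]
`b = a[:]` → b = [7, 2, 5, 4, 5]
`a.append(301)` → a = [7, 2, 5, 4, 5, 301]
`print(a)` → prints [7, 2, 5, 4, 5, 301]
`print(b)` → prints [7, 2, 5, 4, 5]

Answer:
[7, 2, 5, 4, 5, 301]
[7, 2, 5, 4, 5]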